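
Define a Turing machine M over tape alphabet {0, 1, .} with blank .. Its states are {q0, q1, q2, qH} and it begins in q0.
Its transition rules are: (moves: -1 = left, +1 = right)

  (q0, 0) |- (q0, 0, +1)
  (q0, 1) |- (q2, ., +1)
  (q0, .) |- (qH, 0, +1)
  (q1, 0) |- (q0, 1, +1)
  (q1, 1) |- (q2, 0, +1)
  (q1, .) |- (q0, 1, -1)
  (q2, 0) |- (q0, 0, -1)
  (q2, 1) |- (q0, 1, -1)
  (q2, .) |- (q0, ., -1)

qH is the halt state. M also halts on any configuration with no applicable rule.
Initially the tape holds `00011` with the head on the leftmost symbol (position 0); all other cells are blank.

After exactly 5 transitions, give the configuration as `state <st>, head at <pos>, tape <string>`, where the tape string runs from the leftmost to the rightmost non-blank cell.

state q0, head at 3, tape 000.1

q0 | [0]0011   read 0 → write 0, move +1, go to q0
q0 | 0[0]011   read 0 → write 0, move +1, go to q0
q0 | 00[0]11   read 0 → write 0, move +1, go to q0
q0 | 000[1]1   read 1 → write ., move +1, go to q2
q2 | 000.[1]   read 1 → write 1, move -1, go to q0
q0 | 000[.]1
After 5 steps: state q0, head at 3, tape 000.1.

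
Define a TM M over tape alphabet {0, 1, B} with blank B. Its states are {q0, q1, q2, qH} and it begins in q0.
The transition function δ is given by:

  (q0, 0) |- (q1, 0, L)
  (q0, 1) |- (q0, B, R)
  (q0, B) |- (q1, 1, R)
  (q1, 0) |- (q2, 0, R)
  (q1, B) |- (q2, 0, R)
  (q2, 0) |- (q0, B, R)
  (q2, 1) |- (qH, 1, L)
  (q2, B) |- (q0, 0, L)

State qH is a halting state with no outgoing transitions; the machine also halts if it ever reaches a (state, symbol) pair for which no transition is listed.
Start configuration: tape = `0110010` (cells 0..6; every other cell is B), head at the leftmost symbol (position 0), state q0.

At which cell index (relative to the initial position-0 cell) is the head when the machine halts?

q0 | B[0]110010BBB   read 0 → write 0, move L, go to q1
q1 | [B]0110010BBB   read B → write 0, move R, go to q2
q2 | 0[0]110010BBB   read 0 → write B, move R, go to q0
q0 | 0B[1]10010BBB   read 1 → write B, move R, go to q0
q0 | 0BB[1]0010BBB   read 1 → write B, move R, go to q0
q0 | 0BBB[0]010BBB   read 0 → write 0, move L, go to q1
q1 | 0BB[B]0010BBB   read B → write 0, move R, go to q2
q2 | 0BB0[0]010BBB   read 0 → write B, move R, go to q0
q0 | 0BB0B[0]10BBB   read 0 → write 0, move L, go to q1
q1 | 0BB0[B]010BBB   read B → write 0, move R, go to q2
q2 | 0BB00[0]10BBB   read 0 → write B, move R, go to q0
q0 | 0BB00B[1]0BBB   read 1 → write B, move R, go to q0
q0 | 0BB00BB[0]BBB   read 0 → write 0, move L, go to q1
q1 | 0BB00B[B]0BBB   read B → write 0, move R, go to q2
q2 | 0BB00B0[0]BBB   read 0 → write B, move R, go to q0
q0 | 0BB00B0B[B]BB   read B → write 1, move R, go to q1
q1 | 0BB00B0B1[B]B   read B → write 0, move R, go to q2
q2 | 0BB00B0B10[B]   read B → write 0, move L, go to q0
q0 | 0BB00B0B1[0]0   read 0 → write 0, move L, go to q1
q1 | 0BB00B0B[1]00
At halt the head is at cell 7.

7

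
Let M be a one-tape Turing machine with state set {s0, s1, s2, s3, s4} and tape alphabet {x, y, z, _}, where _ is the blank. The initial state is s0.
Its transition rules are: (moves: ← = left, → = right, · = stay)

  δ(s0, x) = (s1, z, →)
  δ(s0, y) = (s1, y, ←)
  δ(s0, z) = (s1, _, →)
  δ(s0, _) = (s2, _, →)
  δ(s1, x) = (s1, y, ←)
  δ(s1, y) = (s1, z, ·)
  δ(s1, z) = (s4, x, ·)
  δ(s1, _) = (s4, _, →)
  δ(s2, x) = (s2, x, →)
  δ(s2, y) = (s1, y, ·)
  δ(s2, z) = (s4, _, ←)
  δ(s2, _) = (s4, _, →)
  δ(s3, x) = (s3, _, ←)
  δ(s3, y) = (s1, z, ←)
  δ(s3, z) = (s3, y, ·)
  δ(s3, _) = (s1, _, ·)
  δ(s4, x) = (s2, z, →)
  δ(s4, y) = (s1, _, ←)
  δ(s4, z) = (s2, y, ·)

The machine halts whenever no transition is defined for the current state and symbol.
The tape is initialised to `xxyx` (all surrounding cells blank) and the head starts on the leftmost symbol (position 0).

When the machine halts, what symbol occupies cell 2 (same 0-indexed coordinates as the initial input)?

z

s0 | [x]xyx__   read x → write z, move →, go to s1
s1 | z[x]yx__   read x → write y, move ←, go to s1
s1 | [z]yyx__   read z → write x, move ·, go to s4
s4 | [x]yyx__   read x → write z, move →, go to s2
s2 | z[y]yx__   read y → write y, move ·, go to s1
s1 | z[y]yx__   read y → write z, move ·, go to s1
s1 | z[z]yx__   read z → write x, move ·, go to s4
s4 | z[x]yx__   read x → write z, move →, go to s2
s2 | zz[y]x__   read y → write y, move ·, go to s1
s1 | zz[y]x__   read y → write z, move ·, go to s1
s1 | zz[z]x__   read z → write x, move ·, go to s4
s4 | zz[x]x__   read x → write z, move →, go to s2
s2 | zzz[x]__   read x → write x, move →, go to s2
s2 | zzzx[_]_   read _ → write _, move →, go to s4
s4 | zzzx_[_]
Cell 2 holds z when M halts.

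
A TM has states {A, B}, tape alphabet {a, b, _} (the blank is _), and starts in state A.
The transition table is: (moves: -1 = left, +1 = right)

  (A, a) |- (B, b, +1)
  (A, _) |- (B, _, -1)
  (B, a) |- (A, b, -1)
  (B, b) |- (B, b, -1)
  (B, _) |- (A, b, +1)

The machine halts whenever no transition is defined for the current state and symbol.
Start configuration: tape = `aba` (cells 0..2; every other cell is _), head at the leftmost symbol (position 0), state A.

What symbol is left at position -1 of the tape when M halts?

state=A head=0 tape=_[a]ba   (A,a)→(B,b,+1)
state=B head=1 tape=_b[b]a   (B,b)→(B,b,-1)
state=B head=0 tape=_[b]ba   (B,b)→(B,b,-1)
state=B head=-1 tape=[_]bba   (B,_)→(A,b,+1)
state=A head=0 tape=b[b]ba
Cell -1 holds b when M halts.

b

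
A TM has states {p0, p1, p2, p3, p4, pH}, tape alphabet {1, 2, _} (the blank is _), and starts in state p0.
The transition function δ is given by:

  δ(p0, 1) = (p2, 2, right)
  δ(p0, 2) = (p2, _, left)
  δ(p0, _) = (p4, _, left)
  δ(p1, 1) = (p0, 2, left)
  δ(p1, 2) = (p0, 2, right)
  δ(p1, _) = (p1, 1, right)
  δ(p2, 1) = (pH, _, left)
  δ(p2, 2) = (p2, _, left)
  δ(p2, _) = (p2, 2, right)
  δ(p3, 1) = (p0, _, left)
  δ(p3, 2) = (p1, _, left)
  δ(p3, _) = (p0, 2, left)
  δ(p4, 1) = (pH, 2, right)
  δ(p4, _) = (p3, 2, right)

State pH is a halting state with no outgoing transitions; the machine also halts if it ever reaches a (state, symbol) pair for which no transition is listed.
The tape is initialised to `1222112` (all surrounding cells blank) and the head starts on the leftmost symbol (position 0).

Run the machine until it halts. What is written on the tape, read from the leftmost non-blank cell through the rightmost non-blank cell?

p0 | ___[1]222112   read 1 → write 2, move right, go to p2
p2 | ___2[2]22112   read 2 → write _, move left, go to p2
p2 | ___[2]_22112   read 2 → write _, move left, go to p2
p2 | __[_]__22112   read _ → write 2, move right, go to p2
p2 | __2[_]_22112   read _ → write 2, move right, go to p2
p2 | __22[_]22112   read _ → write 2, move right, go to p2
p2 | __222[2]2112   read 2 → write _, move left, go to p2
p2 | __22[2]_2112   read 2 → write _, move left, go to p2
p2 | __2[2]__2112   read 2 → write _, move left, go to p2
p2 | __[2]___2112   read 2 → write _, move left, go to p2
p2 | _[_]____2112   read _ → write 2, move right, go to p2
p2 | _2[_]___2112   read _ → write 2, move right, go to p2
p2 | _22[_]__2112   read _ → write 2, move right, go to p2
p2 | _222[_]_2112   read _ → write 2, move right, go to p2
p2 | _2222[_]2112   read _ → write 2, move right, go to p2
p2 | _22222[2]112   read 2 → write _, move left, go to p2
p2 | _2222[2]_112   read 2 → write _, move left, go to p2
p2 | _222[2]__112   read 2 → write _, move left, go to p2
p2 | _22[2]___112   read 2 → write _, move left, go to p2
p2 | _2[2]____112   read 2 → write _, move left, go to p2
p2 | _[2]_____112   read 2 → write _, move left, go to p2
p2 | [_]______112   read _ → write 2, move right, go to p2
p2 | 2[_]_____112   read _ → write 2, move right, go to p2
p2 | 22[_]____112   read _ → write 2, move right, go to p2
p2 | 222[_]___112   read _ → write 2, move right, go to p2
p2 | 2222[_]__112   read _ → write 2, move right, go to p2
p2 | 22222[_]_112   read _ → write 2, move right, go to p2
p2 | 222222[_]112   read _ → write 2, move right, go to p2
p2 | 2222222[1]12   read 1 → write _, move left, go to pH
pH | 222222[2]_12
The non-blank tape span at halt is 2222222_12.

2222222_12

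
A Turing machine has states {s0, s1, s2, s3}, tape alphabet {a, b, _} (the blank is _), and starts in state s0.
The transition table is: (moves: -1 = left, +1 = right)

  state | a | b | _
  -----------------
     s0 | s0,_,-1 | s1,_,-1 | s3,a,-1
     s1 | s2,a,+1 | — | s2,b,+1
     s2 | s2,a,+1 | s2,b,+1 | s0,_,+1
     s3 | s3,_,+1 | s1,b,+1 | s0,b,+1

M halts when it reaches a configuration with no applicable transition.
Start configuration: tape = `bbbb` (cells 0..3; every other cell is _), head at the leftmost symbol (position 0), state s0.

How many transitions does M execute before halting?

16

state=s0 head=0 tape=_[b]bbb_   (s0,b)→(s1,_,-1)
state=s1 head=-1 tape=[_]_bbb_   (s1,_)→(s2,b,+1)
state=s2 head=0 tape=b[_]bbb_   (s2,_)→(s0,_,+1)
state=s0 head=1 tape=b_[b]bb_   (s0,b)→(s1,_,-1)
state=s1 head=0 tape=b[_]_bb_   (s1,_)→(s2,b,+1)
state=s2 head=1 tape=bb[_]bb_   (s2,_)→(s0,_,+1)
state=s0 head=2 tape=bb_[b]b_   (s0,b)→(s1,_,-1)
state=s1 head=1 tape=bb[_]_b_   (s1,_)→(s2,b,+1)
state=s2 head=2 tape=bbb[_]b_   (s2,_)→(s0,_,+1)
state=s0 head=3 tape=bbb_[b]_   (s0,b)→(s1,_,-1)
state=s1 head=2 tape=bbb[_]__   (s1,_)→(s2,b,+1)
state=s2 head=3 tape=bbbb[_]_   (s2,_)→(s0,_,+1)
state=s0 head=4 tape=bbbb_[_]   (s0,_)→(s3,a,-1)
state=s3 head=3 tape=bbbb[_]a   (s3,_)→(s0,b,+1)
state=s0 head=4 tape=bbbbb[a]   (s0,a)→(s0,_,-1)
state=s0 head=3 tape=bbbb[b]_   (s0,b)→(s1,_,-1)
state=s1 head=2 tape=bbb[b]__
M halts after 16 transitions.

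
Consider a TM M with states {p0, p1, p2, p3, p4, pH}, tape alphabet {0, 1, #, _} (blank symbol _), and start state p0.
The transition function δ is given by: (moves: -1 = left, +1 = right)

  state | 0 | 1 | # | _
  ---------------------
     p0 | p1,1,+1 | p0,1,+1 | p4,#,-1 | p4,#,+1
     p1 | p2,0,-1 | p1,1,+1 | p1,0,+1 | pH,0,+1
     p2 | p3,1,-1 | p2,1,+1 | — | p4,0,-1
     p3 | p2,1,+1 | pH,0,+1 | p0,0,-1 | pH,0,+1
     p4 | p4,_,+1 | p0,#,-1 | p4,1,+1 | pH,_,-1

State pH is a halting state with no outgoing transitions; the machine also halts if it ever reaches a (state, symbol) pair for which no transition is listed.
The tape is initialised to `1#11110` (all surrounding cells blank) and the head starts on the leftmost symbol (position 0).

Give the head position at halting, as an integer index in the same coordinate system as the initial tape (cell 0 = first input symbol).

state=p0 head=0 tape=___[1]#11110   (p0,1)→(p0,1,+1)
state=p0 head=1 tape=___1[#]11110   (p0,#)→(p4,#,-1)
state=p4 head=0 tape=___[1]#11110   (p4,1)→(p0,#,-1)
state=p0 head=-1 tape=__[_]##11110   (p0,_)→(p4,#,+1)
state=p4 head=0 tape=__#[#]#11110   (p4,#)→(p4,1,+1)
state=p4 head=1 tape=__#1[#]11110   (p4,#)→(p4,1,+1)
state=p4 head=2 tape=__#11[1]1110   (p4,1)→(p0,#,-1)
state=p0 head=1 tape=__#1[1]#1110   (p0,1)→(p0,1,+1)
state=p0 head=2 tape=__#11[#]1110   (p0,#)→(p4,#,-1)
state=p4 head=1 tape=__#1[1]#1110   (p4,1)→(p0,#,-1)
state=p0 head=0 tape=__#[1]##1110   (p0,1)→(p0,1,+1)
state=p0 head=1 tape=__#1[#]#1110   (p0,#)→(p4,#,-1)
state=p4 head=0 tape=__#[1]##1110   (p4,1)→(p0,#,-1)
state=p0 head=-1 tape=__[#]###1110   (p0,#)→(p4,#,-1)
state=p4 head=-2 tape=_[_]####1110   (p4,_)→(pH,_,-1)
state=pH head=-3 tape=[_]_####1110
At halt the head is at cell -3.

-3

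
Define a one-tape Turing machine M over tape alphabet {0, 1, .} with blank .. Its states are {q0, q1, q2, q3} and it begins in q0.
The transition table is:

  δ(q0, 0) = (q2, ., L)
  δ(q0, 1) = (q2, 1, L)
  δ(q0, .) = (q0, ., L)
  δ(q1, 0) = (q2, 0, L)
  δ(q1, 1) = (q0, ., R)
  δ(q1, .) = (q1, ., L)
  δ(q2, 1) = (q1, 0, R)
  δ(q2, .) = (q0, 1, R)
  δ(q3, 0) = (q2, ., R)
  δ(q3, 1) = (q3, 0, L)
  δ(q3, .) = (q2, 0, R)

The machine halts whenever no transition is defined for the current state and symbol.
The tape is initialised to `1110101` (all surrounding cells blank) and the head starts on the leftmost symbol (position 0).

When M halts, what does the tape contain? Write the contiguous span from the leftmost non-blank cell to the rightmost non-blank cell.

q0 | .[1]110101   read 1 → write 1, move L, go to q2
q2 | [.]1110101   read . → write 1, move R, go to q0
q0 | 1[1]110101   read 1 → write 1, move L, go to q2
q2 | [1]1110101   read 1 → write 0, move R, go to q1
q1 | 0[1]110101   read 1 → write ., move R, go to q0
q0 | 0.[1]10101   read 1 → write 1, move L, go to q2
q2 | 0[.]110101   read . → write 1, move R, go to q0
q0 | 01[1]10101   read 1 → write 1, move L, go to q2
q2 | 0[1]110101   read 1 → write 0, move R, go to q1
q1 | 00[1]10101   read 1 → write ., move R, go to q0
q0 | 00.[1]0101   read 1 → write 1, move L, go to q2
q2 | 00[.]10101   read . → write 1, move R, go to q0
q0 | 001[1]0101   read 1 → write 1, move L, go to q2
q2 | 00[1]10101   read 1 → write 0, move R, go to q1
q1 | 000[1]0101   read 1 → write ., move R, go to q0
q0 | 000.[0]101   read 0 → write ., move L, go to q2
q2 | 000[.].101   read . → write 1, move R, go to q0
q0 | 0001[.]101   read . → write ., move L, go to q0
q0 | 000[1].101   read 1 → write 1, move L, go to q2
q2 | 00[0]1.101
The non-blank tape span at halt is 0001.101.

0001.101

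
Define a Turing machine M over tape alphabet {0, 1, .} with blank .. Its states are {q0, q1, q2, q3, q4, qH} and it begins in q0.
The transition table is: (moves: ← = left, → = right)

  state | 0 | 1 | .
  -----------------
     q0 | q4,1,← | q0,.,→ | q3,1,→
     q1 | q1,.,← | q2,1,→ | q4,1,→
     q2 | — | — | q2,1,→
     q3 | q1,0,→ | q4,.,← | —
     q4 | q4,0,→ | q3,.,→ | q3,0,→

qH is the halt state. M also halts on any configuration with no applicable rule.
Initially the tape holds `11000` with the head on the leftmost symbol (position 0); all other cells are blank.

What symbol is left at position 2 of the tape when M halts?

q0 | [1]1000   read 1 → write ., move →, go to q0
q0 | .[1]000   read 1 → write ., move →, go to q0
q0 | ..[0]00   read 0 → write 1, move ←, go to q4
q4 | .[.]100   read . → write 0, move →, go to q3
q3 | .0[1]00   read 1 → write ., move ←, go to q4
q4 | .[0].00   read 0 → write 0, move →, go to q4
q4 | .0[.]00   read . → write 0, move →, go to q3
q3 | .00[0]0   read 0 → write 0, move →, go to q1
q1 | .000[0]   read 0 → write ., move ←, go to q1
q1 | .00[0].   read 0 → write ., move ←, go to q1
q1 | .0[0]..   read 0 → write ., move ←, go to q1
q1 | .[0]...   read 0 → write ., move ←, go to q1
q1 | [.]....   read . → write 1, move →, go to q4
q4 | 1[.]...   read . → write 0, move →, go to q3
q3 | 10[.]..
Cell 2 holds . when M halts.

.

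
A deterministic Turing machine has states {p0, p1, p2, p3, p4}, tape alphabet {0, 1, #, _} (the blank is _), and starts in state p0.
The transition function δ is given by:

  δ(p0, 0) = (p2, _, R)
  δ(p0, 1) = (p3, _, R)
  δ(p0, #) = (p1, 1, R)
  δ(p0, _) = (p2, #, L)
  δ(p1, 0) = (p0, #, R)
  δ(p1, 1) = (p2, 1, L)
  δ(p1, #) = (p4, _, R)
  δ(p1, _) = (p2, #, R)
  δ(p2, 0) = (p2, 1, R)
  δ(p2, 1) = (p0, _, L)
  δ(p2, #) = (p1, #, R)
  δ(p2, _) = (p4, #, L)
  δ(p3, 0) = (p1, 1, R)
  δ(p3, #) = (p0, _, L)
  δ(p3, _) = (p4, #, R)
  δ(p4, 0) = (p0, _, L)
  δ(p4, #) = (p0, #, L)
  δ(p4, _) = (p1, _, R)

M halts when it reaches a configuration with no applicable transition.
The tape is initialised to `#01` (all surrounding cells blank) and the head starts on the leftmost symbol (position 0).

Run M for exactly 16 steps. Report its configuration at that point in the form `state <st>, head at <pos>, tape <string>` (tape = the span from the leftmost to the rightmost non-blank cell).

state=p0 head=0 tape=[#]01____   (p0,#)→(p1,1,R)
state=p1 head=1 tape=1[0]1____   (p1,0)→(p0,#,R)
state=p0 head=2 tape=1#[1]____   (p0,1)→(p3,_,R)
state=p3 head=3 tape=1#_[_]___   (p3,_)→(p4,#,R)
state=p4 head=4 tape=1#_#[_]__   (p4,_)→(p1,_,R)
state=p1 head=5 tape=1#_#_[_]_   (p1,_)→(p2,#,R)
state=p2 head=6 tape=1#_#_#[_]   (p2,_)→(p4,#,L)
state=p4 head=5 tape=1#_#_[#]#   (p4,#)→(p0,#,L)
state=p0 head=4 tape=1#_#[_]##   (p0,_)→(p2,#,L)
state=p2 head=3 tape=1#_[#]###   (p2,#)→(p1,#,R)
state=p1 head=4 tape=1#_#[#]##   (p1,#)→(p4,_,R)
state=p4 head=5 tape=1#_#_[#]#   (p4,#)→(p0,#,L)
state=p0 head=4 tape=1#_#[_]##   (p0,_)→(p2,#,L)
state=p2 head=3 tape=1#_[#]###   (p2,#)→(p1,#,R)
state=p1 head=4 tape=1#_#[#]##   (p1,#)→(p4,_,R)
state=p4 head=5 tape=1#_#_[#]#   (p4,#)→(p0,#,L)
state=p0 head=4 tape=1#_#[_]##
After 16 steps: state p0, head at 4, tape 1#_#_##.

state p0, head at 4, tape 1#_#_##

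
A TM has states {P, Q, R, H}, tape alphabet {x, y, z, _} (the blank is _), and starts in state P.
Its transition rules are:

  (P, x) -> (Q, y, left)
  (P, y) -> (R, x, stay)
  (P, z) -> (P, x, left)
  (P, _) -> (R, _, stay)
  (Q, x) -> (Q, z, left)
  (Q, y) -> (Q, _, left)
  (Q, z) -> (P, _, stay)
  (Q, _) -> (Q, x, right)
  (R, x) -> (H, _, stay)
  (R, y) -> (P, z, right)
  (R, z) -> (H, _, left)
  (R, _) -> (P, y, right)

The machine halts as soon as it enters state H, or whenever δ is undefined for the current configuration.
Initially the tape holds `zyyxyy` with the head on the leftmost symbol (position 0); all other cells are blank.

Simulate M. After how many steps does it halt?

state=P head=0 tape=___[z]yyxyy   (P,z)→(P,x,left)
state=P head=-1 tape=__[_]xyyxyy   (P,_)→(R,_,stay)
state=R head=-1 tape=__[_]xyyxyy   (R,_)→(P,y,right)
state=P head=0 tape=__y[x]yyxyy   (P,x)→(Q,y,left)
state=Q head=-1 tape=__[y]yyyxyy   (Q,y)→(Q,_,left)
state=Q head=-2 tape=_[_]_yyyxyy   (Q,_)→(Q,x,right)
state=Q head=-1 tape=_x[_]yyyxyy   (Q,_)→(Q,x,right)
state=Q head=0 tape=_xx[y]yyxyy   (Q,y)→(Q,_,left)
state=Q head=-1 tape=_x[x]_yyxyy   (Q,x)→(Q,z,left)
state=Q head=-2 tape=_[x]z_yyxyy   (Q,x)→(Q,z,left)
state=Q head=-3 tape=[_]zz_yyxyy   (Q,_)→(Q,x,right)
state=Q head=-2 tape=x[z]z_yyxyy   (Q,z)→(P,_,stay)
state=P head=-2 tape=x[_]z_yyxyy   (P,_)→(R,_,stay)
state=R head=-2 tape=x[_]z_yyxyy   (R,_)→(P,y,right)
state=P head=-1 tape=xy[z]_yyxyy   (P,z)→(P,x,left)
state=P head=-2 tape=x[y]x_yyxyy   (P,y)→(R,x,stay)
state=R head=-2 tape=x[x]x_yyxyy   (R,x)→(H,_,stay)
state=H head=-2 tape=x[_]x_yyxyy
M halts after 17 transitions.

17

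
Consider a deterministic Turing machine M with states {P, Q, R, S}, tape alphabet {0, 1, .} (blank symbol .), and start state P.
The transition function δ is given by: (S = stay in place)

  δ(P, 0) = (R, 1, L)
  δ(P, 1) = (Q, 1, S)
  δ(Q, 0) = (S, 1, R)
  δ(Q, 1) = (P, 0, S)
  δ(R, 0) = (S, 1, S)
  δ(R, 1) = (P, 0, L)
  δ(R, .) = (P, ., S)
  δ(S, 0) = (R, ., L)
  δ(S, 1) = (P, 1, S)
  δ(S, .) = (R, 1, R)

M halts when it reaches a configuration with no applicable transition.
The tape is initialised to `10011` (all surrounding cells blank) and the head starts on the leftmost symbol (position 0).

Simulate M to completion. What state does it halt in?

state=P head=0 tape=.[1]0011   (P,1)→(Q,1,S)
state=Q head=0 tape=.[1]0011   (Q,1)→(P,0,S)
state=P head=0 tape=.[0]0011   (P,0)→(R,1,L)
state=R head=-1 tape=[.]10011   (R,.)→(P,.,S)
state=P head=-1 tape=[.]10011
No transition is defined for (P, .); M halts in state P.

P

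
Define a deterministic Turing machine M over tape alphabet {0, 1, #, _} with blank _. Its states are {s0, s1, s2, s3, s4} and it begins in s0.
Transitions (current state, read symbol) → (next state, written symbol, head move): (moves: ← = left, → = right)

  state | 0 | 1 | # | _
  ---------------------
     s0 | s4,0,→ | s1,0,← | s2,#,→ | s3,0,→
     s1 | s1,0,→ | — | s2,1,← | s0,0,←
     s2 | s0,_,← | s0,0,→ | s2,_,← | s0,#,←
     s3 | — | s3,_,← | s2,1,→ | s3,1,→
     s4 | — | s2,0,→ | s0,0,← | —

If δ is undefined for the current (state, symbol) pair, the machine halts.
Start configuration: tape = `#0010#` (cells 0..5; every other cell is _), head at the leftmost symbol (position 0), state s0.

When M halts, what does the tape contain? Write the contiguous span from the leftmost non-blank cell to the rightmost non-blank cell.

state=s0 head=0 tape=__[#]0010#   (s0,#)→(s2,#,→)
state=s2 head=1 tape=__#[0]010#   (s2,0)→(s0,_,←)
state=s0 head=0 tape=__[#]_010#   (s0,#)→(s2,#,→)
state=s2 head=1 tape=__#[_]010#   (s2,_)→(s0,#,←)
state=s0 head=0 tape=__[#]#010#   (s0,#)→(s2,#,→)
state=s2 head=1 tape=__#[#]010#   (s2,#)→(s2,_,←)
state=s2 head=0 tape=__[#]_010#   (s2,#)→(s2,_,←)
state=s2 head=-1 tape=_[_]__010#   (s2,_)→(s0,#,←)
state=s0 head=-2 tape=[_]#__010#   (s0,_)→(s3,0,→)
state=s3 head=-1 tape=0[#]__010#   (s3,#)→(s2,1,→)
state=s2 head=0 tape=01[_]_010#   (s2,_)→(s0,#,←)
state=s0 head=-1 tape=0[1]#_010#   (s0,1)→(s1,0,←)
state=s1 head=-2 tape=[0]0#_010#   (s1,0)→(s1,0,→)
state=s1 head=-1 tape=0[0]#_010#   (s1,0)→(s1,0,→)
state=s1 head=0 tape=00[#]_010#   (s1,#)→(s2,1,←)
state=s2 head=-1 tape=0[0]1_010#   (s2,0)→(s0,_,←)
state=s0 head=-2 tape=[0]_1_010#   (s0,0)→(s4,0,→)
state=s4 head=-1 tape=0[_]1_010#
The non-blank tape span at halt is 0_1_010#.

0_1_010#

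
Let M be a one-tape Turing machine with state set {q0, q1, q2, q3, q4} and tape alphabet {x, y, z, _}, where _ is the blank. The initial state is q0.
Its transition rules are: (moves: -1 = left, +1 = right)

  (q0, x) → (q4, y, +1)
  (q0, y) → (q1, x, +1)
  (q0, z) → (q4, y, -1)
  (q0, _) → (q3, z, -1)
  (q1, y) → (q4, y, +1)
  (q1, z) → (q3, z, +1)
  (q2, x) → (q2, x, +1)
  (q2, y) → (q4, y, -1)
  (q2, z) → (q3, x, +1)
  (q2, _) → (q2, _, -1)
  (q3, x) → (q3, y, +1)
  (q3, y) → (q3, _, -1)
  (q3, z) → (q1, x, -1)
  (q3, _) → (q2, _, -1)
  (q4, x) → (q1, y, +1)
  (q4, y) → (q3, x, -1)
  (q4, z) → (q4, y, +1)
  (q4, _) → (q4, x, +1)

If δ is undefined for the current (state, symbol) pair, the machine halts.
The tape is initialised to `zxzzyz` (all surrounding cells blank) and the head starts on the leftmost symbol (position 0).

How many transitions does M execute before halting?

14

state=q0 head=0 tape=_[z]xzzyz   (q0,z)→(q4,y,-1)
state=q4 head=-1 tape=[_]yxzzyz   (q4,_)→(q4,x,+1)
state=q4 head=0 tape=x[y]xzzyz   (q4,y)→(q3,x,-1)
state=q3 head=-1 tape=[x]xxzzyz   (q3,x)→(q3,y,+1)
state=q3 head=0 tape=y[x]xzzyz   (q3,x)→(q3,y,+1)
state=q3 head=1 tape=yy[x]zzyz   (q3,x)→(q3,y,+1)
state=q3 head=2 tape=yyy[z]zyz   (q3,z)→(q1,x,-1)
state=q1 head=1 tape=yy[y]xzyz   (q1,y)→(q4,y,+1)
state=q4 head=2 tape=yyy[x]zyz   (q4,x)→(q1,y,+1)
state=q1 head=3 tape=yyyy[z]yz   (q1,z)→(q3,z,+1)
state=q3 head=4 tape=yyyyz[y]z   (q3,y)→(q3,_,-1)
state=q3 head=3 tape=yyyy[z]_z   (q3,z)→(q1,x,-1)
state=q1 head=2 tape=yyy[y]x_z   (q1,y)→(q4,y,+1)
state=q4 head=3 tape=yyyy[x]_z   (q4,x)→(q1,y,+1)
state=q1 head=4 tape=yyyyy[_]z
M halts after 14 transitions.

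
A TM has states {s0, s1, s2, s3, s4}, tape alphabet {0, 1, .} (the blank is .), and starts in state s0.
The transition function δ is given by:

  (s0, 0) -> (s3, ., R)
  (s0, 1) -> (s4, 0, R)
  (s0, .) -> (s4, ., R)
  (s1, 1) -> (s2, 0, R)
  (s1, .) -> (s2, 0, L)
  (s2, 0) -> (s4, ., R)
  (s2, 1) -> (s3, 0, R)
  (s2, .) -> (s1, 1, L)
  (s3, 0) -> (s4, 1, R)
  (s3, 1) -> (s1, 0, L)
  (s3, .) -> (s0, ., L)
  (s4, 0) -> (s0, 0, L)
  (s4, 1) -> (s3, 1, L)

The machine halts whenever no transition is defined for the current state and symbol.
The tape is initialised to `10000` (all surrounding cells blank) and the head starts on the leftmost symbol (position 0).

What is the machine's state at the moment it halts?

s0 | [1]0000.   read 1 → write 0, move R, go to s4
s4 | 0[0]000.   read 0 → write 0, move L, go to s0
s0 | [0]0000.   read 0 → write ., move R, go to s3
s3 | .[0]000.   read 0 → write 1, move R, go to s4
s4 | .1[0]00.   read 0 → write 0, move L, go to s0
s0 | .[1]000.   read 1 → write 0, move R, go to s4
s4 | .0[0]00.   read 0 → write 0, move L, go to s0
s0 | .[0]000.   read 0 → write ., move R, go to s3
s3 | ..[0]00.   read 0 → write 1, move R, go to s4
s4 | ..1[0]0.   read 0 → write 0, move L, go to s0
s0 | ..[1]00.   read 1 → write 0, move R, go to s4
s4 | ..0[0]0.   read 0 → write 0, move L, go to s0
s0 | ..[0]00.   read 0 → write ., move R, go to s3
s3 | ...[0]0.   read 0 → write 1, move R, go to s4
s4 | ...1[0].   read 0 → write 0, move L, go to s0
s0 | ...[1]0.   read 1 → write 0, move R, go to s4
s4 | ...0[0].   read 0 → write 0, move L, go to s0
s0 | ...[0]0.   read 0 → write ., move R, go to s3
s3 | ....[0].   read 0 → write 1, move R, go to s4
s4 | ....1[.]
No transition is defined for (s4, .); M halts in state s4.

s4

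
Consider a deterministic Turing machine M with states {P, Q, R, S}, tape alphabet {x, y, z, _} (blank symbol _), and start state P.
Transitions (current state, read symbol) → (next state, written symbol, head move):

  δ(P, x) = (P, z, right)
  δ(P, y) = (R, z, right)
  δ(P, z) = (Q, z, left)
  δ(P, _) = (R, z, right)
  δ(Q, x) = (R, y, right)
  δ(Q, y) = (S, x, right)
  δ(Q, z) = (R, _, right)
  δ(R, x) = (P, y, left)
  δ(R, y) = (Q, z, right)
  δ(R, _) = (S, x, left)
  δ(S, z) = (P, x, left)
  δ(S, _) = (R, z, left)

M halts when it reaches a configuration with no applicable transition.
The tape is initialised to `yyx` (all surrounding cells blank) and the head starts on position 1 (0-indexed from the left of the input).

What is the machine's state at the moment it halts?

P | y[y]x_   read y → write z, move right, go to R
R | yz[x]_   read x → write y, move left, go to P
P | y[z]y_   read z → write z, move left, go to Q
Q | [y]zy_   read y → write x, move right, go to S
S | x[z]y_   read z → write x, move left, go to P
P | [x]xy_   read x → write z, move right, go to P
P | z[x]y_   read x → write z, move right, go to P
P | zz[y]_   read y → write z, move right, go to R
R | zzz[_]   read _ → write x, move left, go to S
S | zz[z]x   read z → write x, move left, go to P
P | z[z]xx   read z → write z, move left, go to Q
Q | [z]zxx   read z → write _, move right, go to R
R | _[z]xx
No transition is defined for (R, z); M halts in state R.

R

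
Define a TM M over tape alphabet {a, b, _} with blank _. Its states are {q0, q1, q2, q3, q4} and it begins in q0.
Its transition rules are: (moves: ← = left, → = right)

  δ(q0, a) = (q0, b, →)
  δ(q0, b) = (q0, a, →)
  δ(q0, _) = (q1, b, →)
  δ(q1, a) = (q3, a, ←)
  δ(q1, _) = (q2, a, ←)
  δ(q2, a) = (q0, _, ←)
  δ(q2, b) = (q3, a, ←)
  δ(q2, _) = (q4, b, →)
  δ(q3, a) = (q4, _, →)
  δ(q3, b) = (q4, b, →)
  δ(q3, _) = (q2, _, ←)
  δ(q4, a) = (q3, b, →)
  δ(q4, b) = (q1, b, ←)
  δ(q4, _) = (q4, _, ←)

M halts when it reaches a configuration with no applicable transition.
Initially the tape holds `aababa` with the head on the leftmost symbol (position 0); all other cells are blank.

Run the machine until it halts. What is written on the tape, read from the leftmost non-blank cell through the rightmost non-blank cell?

bbababb

q0 | [a]ababa___   read a → write b, move →, go to q0
q0 | b[a]baba___   read a → write b, move →, go to q0
q0 | bb[b]aba___   read b → write a, move →, go to q0
q0 | bba[a]ba___   read a → write b, move →, go to q0
q0 | bbab[b]a___   read b → write a, move →, go to q0
q0 | bbaba[a]___   read a → write b, move →, go to q0
q0 | bbabab[_]__   read _ → write b, move →, go to q1
q1 | bbababb[_]_   read _ → write a, move ←, go to q2
q2 | bbabab[b]a_   read b → write a, move ←, go to q3
q3 | bbaba[b]aa_   read b → write b, move →, go to q4
q4 | bbabab[a]a_   read a → write b, move →, go to q3
q3 | bbababb[a]_   read a → write _, move →, go to q4
q4 | bbababb_[_]   read _ → write _, move ←, go to q4
q4 | bbababb[_]_   read _ → write _, move ←, go to q4
q4 | bbabab[b]__   read b → write b, move ←, go to q1
q1 | bbaba[b]b__
The non-blank tape span at halt is bbababb.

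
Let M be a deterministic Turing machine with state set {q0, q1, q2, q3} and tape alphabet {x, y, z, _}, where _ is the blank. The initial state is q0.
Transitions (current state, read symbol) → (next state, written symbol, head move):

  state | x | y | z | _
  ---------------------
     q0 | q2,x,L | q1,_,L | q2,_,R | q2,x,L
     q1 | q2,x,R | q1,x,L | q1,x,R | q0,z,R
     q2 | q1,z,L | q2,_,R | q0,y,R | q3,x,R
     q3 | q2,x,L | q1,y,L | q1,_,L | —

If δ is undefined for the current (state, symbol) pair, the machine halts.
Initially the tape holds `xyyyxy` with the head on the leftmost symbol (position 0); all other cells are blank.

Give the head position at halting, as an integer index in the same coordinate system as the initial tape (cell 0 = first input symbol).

7

state=q0 head=0 tape=__[x]yyyxy__   (q0,x)→(q2,x,L)
state=q2 head=-1 tape=_[_]xyyyxy__   (q2,_)→(q3,x,R)
state=q3 head=0 tape=_x[x]yyyxy__   (q3,x)→(q2,x,L)
state=q2 head=-1 tape=_[x]xyyyxy__   (q2,x)→(q1,z,L)
state=q1 head=-2 tape=[_]zxyyyxy__   (q1,_)→(q0,z,R)
state=q0 head=-1 tape=z[z]xyyyxy__   (q0,z)→(q2,_,R)
state=q2 head=0 tape=z_[x]yyyxy__   (q2,x)→(q1,z,L)
state=q1 head=-1 tape=z[_]zyyyxy__   (q1,_)→(q0,z,R)
state=q0 head=0 tape=zz[z]yyyxy__   (q0,z)→(q2,_,R)
state=q2 head=1 tape=zz_[y]yyxy__   (q2,y)→(q2,_,R)
state=q2 head=2 tape=zz__[y]yxy__   (q2,y)→(q2,_,R)
state=q2 head=3 tape=zz___[y]xy__   (q2,y)→(q2,_,R)
state=q2 head=4 tape=zz____[x]y__   (q2,x)→(q1,z,L)
state=q1 head=3 tape=zz___[_]zy__   (q1,_)→(q0,z,R)
state=q0 head=4 tape=zz___z[z]y__   (q0,z)→(q2,_,R)
state=q2 head=5 tape=zz___z_[y]__   (q2,y)→(q2,_,R)
state=q2 head=6 tape=zz___z__[_]_   (q2,_)→(q3,x,R)
state=q3 head=7 tape=zz___z__x[_]
At halt the head is at cell 7.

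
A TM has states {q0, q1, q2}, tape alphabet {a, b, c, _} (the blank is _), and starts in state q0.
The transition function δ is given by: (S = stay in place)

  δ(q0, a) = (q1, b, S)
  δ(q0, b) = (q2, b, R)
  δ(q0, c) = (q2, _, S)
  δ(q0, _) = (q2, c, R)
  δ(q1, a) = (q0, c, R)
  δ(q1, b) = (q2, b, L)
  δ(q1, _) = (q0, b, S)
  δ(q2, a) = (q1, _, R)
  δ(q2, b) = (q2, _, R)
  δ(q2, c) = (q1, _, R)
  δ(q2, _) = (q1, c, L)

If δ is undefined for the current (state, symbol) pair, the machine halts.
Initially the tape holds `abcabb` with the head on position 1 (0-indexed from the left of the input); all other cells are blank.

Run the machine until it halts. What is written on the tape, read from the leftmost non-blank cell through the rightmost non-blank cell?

state=q0 head=1 tape=a[b]cabb___   (q0,b)→(q2,b,R)
state=q2 head=2 tape=ab[c]abb___   (q2,c)→(q1,_,R)
state=q1 head=3 tape=ab_[a]bb___   (q1,a)→(q0,c,R)
state=q0 head=4 tape=ab_c[b]b___   (q0,b)→(q2,b,R)
state=q2 head=5 tape=ab_cb[b]___   (q2,b)→(q2,_,R)
state=q2 head=6 tape=ab_cb_[_]__   (q2,_)→(q1,c,L)
state=q1 head=5 tape=ab_cb[_]c__   (q1,_)→(q0,b,S)
state=q0 head=5 tape=ab_cb[b]c__   (q0,b)→(q2,b,R)
state=q2 head=6 tape=ab_cbb[c]__   (q2,c)→(q1,_,R)
state=q1 head=7 tape=ab_cbb_[_]_   (q1,_)→(q0,b,S)
state=q0 head=7 tape=ab_cbb_[b]_   (q0,b)→(q2,b,R)
state=q2 head=8 tape=ab_cbb_b[_]   (q2,_)→(q1,c,L)
state=q1 head=7 tape=ab_cbb_[b]c   (q1,b)→(q2,b,L)
state=q2 head=6 tape=ab_cbb[_]bc   (q2,_)→(q1,c,L)
state=q1 head=5 tape=ab_cb[b]cbc   (q1,b)→(q2,b,L)
state=q2 head=4 tape=ab_c[b]bcbc   (q2,b)→(q2,_,R)
state=q2 head=5 tape=ab_c_[b]cbc   (q2,b)→(q2,_,R)
state=q2 head=6 tape=ab_c__[c]bc   (q2,c)→(q1,_,R)
state=q1 head=7 tape=ab_c___[b]c   (q1,b)→(q2,b,L)
state=q2 head=6 tape=ab_c__[_]bc   (q2,_)→(q1,c,L)
state=q1 head=5 tape=ab_c_[_]cbc   (q1,_)→(q0,b,S)
state=q0 head=5 tape=ab_c_[b]cbc   (q0,b)→(q2,b,R)
state=q2 head=6 tape=ab_c_b[c]bc   (q2,c)→(q1,_,R)
state=q1 head=7 tape=ab_c_b_[b]c   (q1,b)→(q2,b,L)
state=q2 head=6 tape=ab_c_b[_]bc   (q2,_)→(q1,c,L)
state=q1 head=5 tape=ab_c_[b]cbc   (q1,b)→(q2,b,L)
state=q2 head=4 tape=ab_c[_]bcbc   (q2,_)→(q1,c,L)
state=q1 head=3 tape=ab_[c]cbcbc
The non-blank tape span at halt is ab_ccbcbc.

ab_ccbcbc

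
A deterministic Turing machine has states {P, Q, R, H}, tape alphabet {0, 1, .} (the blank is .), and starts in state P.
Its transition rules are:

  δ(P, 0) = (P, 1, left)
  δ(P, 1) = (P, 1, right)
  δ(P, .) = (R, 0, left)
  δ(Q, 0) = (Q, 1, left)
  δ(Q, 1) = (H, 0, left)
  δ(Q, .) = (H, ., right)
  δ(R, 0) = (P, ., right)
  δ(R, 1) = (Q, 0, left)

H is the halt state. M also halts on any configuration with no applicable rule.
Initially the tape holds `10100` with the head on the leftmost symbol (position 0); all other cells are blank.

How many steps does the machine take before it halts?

14

P | [1]0100.   read 1 → write 1, move right, go to P
P | 1[0]100.   read 0 → write 1, move left, go to P
P | [1]1100.   read 1 → write 1, move right, go to P
P | 1[1]100.   read 1 → write 1, move right, go to P
P | 11[1]00.   read 1 → write 1, move right, go to P
P | 111[0]0.   read 0 → write 1, move left, go to P
P | 11[1]10.   read 1 → write 1, move right, go to P
P | 111[1]0.   read 1 → write 1, move right, go to P
P | 1111[0].   read 0 → write 1, move left, go to P
P | 111[1]1.   read 1 → write 1, move right, go to P
P | 1111[1].   read 1 → write 1, move right, go to P
P | 11111[.]   read . → write 0, move left, go to R
R | 1111[1]0   read 1 → write 0, move left, go to Q
Q | 111[1]00   read 1 → write 0, move left, go to H
H | 11[1]000
M halts after 14 transitions.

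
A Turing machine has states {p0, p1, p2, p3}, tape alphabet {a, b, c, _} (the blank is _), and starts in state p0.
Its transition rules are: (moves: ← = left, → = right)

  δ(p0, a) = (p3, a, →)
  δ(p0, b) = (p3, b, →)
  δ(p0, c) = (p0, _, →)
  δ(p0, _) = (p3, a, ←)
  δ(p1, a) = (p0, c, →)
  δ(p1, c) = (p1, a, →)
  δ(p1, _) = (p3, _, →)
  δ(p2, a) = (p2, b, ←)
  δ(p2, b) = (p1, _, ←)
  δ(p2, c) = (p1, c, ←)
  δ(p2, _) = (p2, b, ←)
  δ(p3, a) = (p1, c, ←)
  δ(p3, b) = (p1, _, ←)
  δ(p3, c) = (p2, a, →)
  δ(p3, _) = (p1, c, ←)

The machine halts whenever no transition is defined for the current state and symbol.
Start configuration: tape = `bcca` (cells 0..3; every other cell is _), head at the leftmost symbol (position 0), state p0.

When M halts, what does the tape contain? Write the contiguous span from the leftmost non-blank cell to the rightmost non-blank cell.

p0 | [b]cca___   read b → write b, move →, go to p3
p3 | b[c]ca___   read c → write a, move →, go to p2
p2 | ba[c]a___   read c → write c, move ←, go to p1
p1 | b[a]ca___   read a → write c, move →, go to p0
p0 | bc[c]a___   read c → write _, move →, go to p0
p0 | bc_[a]___   read a → write a, move →, go to p3
p3 | bc_a[_]__   read _ → write c, move ←, go to p1
p1 | bc_[a]c__   read a → write c, move →, go to p0
p0 | bc_c[c]__   read c → write _, move →, go to p0
p0 | bc_c_[_]_   read _ → write a, move ←, go to p3
p3 | bc_c[_]a_   read _ → write c, move ←, go to p1
p1 | bc_[c]ca_   read c → write a, move →, go to p1
p1 | bc_a[c]a_   read c → write a, move →, go to p1
p1 | bc_aa[a]_   read a → write c, move →, go to p0
p0 | bc_aac[_]   read _ → write a, move ←, go to p3
p3 | bc_aa[c]a   read c → write a, move →, go to p2
p2 | bc_aaa[a]   read a → write b, move ←, go to p2
p2 | bc_aa[a]b   read a → write b, move ←, go to p2
p2 | bc_a[a]bb   read a → write b, move ←, go to p2
p2 | bc_[a]bbb   read a → write b, move ←, go to p2
p2 | bc[_]bbbb   read _ → write b, move ←, go to p2
p2 | b[c]bbbbb   read c → write c, move ←, go to p1
p1 | [b]cbbbbb
The non-blank tape span at halt is bcbbbbb.

bcbbbbb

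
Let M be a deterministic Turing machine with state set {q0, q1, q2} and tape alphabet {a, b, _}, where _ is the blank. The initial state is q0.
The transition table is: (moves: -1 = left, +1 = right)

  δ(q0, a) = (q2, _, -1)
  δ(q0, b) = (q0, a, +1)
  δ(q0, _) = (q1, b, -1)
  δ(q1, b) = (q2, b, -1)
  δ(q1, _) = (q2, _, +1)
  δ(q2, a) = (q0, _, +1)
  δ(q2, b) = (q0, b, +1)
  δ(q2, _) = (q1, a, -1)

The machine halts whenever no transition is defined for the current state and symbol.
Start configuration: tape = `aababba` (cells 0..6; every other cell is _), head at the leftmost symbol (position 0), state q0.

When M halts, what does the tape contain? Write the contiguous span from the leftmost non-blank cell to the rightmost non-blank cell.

state=q0 head=0 tape=__[a]ababba_   (q0,a)→(q2,_,-1)
state=q2 head=-1 tape=_[_]_ababba_   (q2,_)→(q1,a,-1)
state=q1 head=-2 tape=[_]a_ababba_   (q1,_)→(q2,_,+1)
state=q2 head=-1 tape=_[a]_ababba_   (q2,a)→(q0,_,+1)
state=q0 head=0 tape=__[_]ababba_   (q0,_)→(q1,b,-1)
state=q1 head=-1 tape=_[_]bababba_   (q1,_)→(q2,_,+1)
state=q2 head=0 tape=__[b]ababba_   (q2,b)→(q0,b,+1)
state=q0 head=1 tape=__b[a]babba_   (q0,a)→(q2,_,-1)
state=q2 head=0 tape=__[b]_babba_   (q2,b)→(q0,b,+1)
state=q0 head=1 tape=__b[_]babba_   (q0,_)→(q1,b,-1)
state=q1 head=0 tape=__[b]bbabba_   (q1,b)→(q2,b,-1)
state=q2 head=-1 tape=_[_]bbbabba_   (q2,_)→(q1,a,-1)
state=q1 head=-2 tape=[_]abbbabba_   (q1,_)→(q2,_,+1)
state=q2 head=-1 tape=_[a]bbbabba_   (q2,a)→(q0,_,+1)
state=q0 head=0 tape=__[b]bbabba_   (q0,b)→(q0,a,+1)
state=q0 head=1 tape=__a[b]babba_   (q0,b)→(q0,a,+1)
state=q0 head=2 tape=__aa[b]abba_   (q0,b)→(q0,a,+1)
state=q0 head=3 tape=__aaa[a]bba_   (q0,a)→(q2,_,-1)
state=q2 head=2 tape=__aa[a]_bba_   (q2,a)→(q0,_,+1)
state=q0 head=3 tape=__aa_[_]bba_   (q0,_)→(q1,b,-1)
state=q1 head=2 tape=__aa[_]bbba_   (q1,_)→(q2,_,+1)
state=q2 head=3 tape=__aa_[b]bba_   (q2,b)→(q0,b,+1)
state=q0 head=4 tape=__aa_b[b]ba_   (q0,b)→(q0,a,+1)
state=q0 head=5 tape=__aa_ba[b]a_   (q0,b)→(q0,a,+1)
state=q0 head=6 tape=__aa_baa[a]_   (q0,a)→(q2,_,-1)
state=q2 head=5 tape=__aa_ba[a]__   (q2,a)→(q0,_,+1)
state=q0 head=6 tape=__aa_ba_[_]_   (q0,_)→(q1,b,-1)
state=q1 head=5 tape=__aa_ba[_]b_   (q1,_)→(q2,_,+1)
state=q2 head=6 tape=__aa_ba_[b]_   (q2,b)→(q0,b,+1)
state=q0 head=7 tape=__aa_ba_b[_]   (q0,_)→(q1,b,-1)
state=q1 head=6 tape=__aa_ba_[b]b   (q1,b)→(q2,b,-1)
state=q2 head=5 tape=__aa_ba[_]bb   (q2,_)→(q1,a,-1)
state=q1 head=4 tape=__aa_b[a]abb
The non-blank tape span at halt is aa_baabb.

aa_baabb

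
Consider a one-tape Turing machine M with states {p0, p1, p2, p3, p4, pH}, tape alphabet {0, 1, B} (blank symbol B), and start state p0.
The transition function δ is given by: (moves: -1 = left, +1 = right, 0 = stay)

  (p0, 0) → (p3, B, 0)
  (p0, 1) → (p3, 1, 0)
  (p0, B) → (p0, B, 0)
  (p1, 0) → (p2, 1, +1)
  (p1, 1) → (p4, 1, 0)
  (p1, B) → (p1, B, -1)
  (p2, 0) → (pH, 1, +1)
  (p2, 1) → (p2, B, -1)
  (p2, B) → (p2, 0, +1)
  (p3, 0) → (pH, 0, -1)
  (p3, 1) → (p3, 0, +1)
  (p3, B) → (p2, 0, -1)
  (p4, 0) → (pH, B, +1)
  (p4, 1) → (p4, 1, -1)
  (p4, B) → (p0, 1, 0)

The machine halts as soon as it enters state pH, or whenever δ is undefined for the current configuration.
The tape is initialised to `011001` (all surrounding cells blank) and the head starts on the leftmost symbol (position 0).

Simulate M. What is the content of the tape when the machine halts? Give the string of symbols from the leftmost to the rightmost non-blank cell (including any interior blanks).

p0 | B[0]11001   read 0 → write B, move 0, go to p3
p3 | B[B]11001   read B → write 0, move -1, go to p2
p2 | [B]011001   read B → write 0, move +1, go to p2
p2 | 0[0]11001   read 0 → write 1, move +1, go to pH
pH | 01[1]1001
The non-blank tape span at halt is 0111001.

0111001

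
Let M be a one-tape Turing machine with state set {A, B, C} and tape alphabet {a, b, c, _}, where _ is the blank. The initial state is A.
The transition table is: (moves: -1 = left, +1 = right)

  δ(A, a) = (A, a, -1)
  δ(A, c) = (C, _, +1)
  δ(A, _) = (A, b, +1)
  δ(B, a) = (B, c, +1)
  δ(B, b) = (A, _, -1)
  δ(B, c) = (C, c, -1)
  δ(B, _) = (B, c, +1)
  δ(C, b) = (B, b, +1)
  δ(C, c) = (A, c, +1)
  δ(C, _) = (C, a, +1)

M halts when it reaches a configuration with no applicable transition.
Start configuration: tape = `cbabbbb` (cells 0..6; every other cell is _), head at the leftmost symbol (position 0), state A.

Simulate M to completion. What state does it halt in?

A

state=A head=0 tape=[c]babbbb   (A,c)→(C,_,+1)
state=C head=1 tape=_[b]abbbb   (C,b)→(B,b,+1)
state=B head=2 tape=_b[a]bbbb   (B,a)→(B,c,+1)
state=B head=3 tape=_bc[b]bbb   (B,b)→(A,_,-1)
state=A head=2 tape=_b[c]_bbb   (A,c)→(C,_,+1)
state=C head=3 tape=_b_[_]bbb   (C,_)→(C,a,+1)
state=C head=4 tape=_b_a[b]bb   (C,b)→(B,b,+1)
state=B head=5 tape=_b_ab[b]b   (B,b)→(A,_,-1)
state=A head=4 tape=_b_a[b]_b
No transition is defined for (A, b); M halts in state A.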